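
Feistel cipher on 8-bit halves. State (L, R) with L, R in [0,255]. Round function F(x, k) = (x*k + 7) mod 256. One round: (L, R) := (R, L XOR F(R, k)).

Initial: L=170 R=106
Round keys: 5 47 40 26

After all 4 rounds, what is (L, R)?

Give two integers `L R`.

Answer: 132 225

Derivation:
Round 1 (k=5): L=106 R=179
Round 2 (k=47): L=179 R=142
Round 3 (k=40): L=142 R=132
Round 4 (k=26): L=132 R=225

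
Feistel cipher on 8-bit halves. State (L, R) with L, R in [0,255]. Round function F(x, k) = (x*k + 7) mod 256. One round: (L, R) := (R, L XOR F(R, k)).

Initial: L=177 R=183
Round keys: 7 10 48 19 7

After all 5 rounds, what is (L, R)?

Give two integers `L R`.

Round 1 (k=7): L=183 R=185
Round 2 (k=10): L=185 R=246
Round 3 (k=48): L=246 R=158
Round 4 (k=19): L=158 R=55
Round 5 (k=7): L=55 R=22

Answer: 55 22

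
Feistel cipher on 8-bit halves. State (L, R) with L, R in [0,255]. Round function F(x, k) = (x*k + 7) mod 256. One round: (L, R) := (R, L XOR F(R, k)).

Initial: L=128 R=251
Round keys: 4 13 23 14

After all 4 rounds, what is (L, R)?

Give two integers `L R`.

Answer: 41 96

Derivation:
Round 1 (k=4): L=251 R=115
Round 2 (k=13): L=115 R=37
Round 3 (k=23): L=37 R=41
Round 4 (k=14): L=41 R=96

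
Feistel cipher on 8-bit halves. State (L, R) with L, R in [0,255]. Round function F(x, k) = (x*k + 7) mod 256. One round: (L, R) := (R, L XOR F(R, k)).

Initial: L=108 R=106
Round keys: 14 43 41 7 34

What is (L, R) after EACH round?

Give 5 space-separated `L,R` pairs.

Answer: 106,191 191,118 118,82 82,51 51,159

Derivation:
Round 1 (k=14): L=106 R=191
Round 2 (k=43): L=191 R=118
Round 3 (k=41): L=118 R=82
Round 4 (k=7): L=82 R=51
Round 5 (k=34): L=51 R=159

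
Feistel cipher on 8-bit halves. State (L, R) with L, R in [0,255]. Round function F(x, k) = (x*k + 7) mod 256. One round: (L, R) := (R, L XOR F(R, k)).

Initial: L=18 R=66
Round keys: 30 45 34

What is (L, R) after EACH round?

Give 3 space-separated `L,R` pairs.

Round 1 (k=30): L=66 R=209
Round 2 (k=45): L=209 R=134
Round 3 (k=34): L=134 R=2

Answer: 66,209 209,134 134,2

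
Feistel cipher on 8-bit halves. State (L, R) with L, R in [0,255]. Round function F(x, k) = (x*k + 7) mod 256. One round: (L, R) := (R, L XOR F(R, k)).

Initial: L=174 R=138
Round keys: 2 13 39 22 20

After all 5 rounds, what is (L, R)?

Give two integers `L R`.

Answer: 213 59

Derivation:
Round 1 (k=2): L=138 R=181
Round 2 (k=13): L=181 R=178
Round 3 (k=39): L=178 R=144
Round 4 (k=22): L=144 R=213
Round 5 (k=20): L=213 R=59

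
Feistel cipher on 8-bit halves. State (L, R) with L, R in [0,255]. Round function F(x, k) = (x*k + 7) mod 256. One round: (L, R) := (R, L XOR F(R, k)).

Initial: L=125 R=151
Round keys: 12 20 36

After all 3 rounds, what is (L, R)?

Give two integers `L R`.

Round 1 (k=12): L=151 R=102
Round 2 (k=20): L=102 R=104
Round 3 (k=36): L=104 R=193

Answer: 104 193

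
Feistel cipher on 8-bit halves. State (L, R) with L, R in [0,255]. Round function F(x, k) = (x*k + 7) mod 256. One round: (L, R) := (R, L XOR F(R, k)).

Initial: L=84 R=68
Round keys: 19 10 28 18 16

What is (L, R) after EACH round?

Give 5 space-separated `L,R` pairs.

Answer: 68,71 71,137 137,68 68,70 70,35

Derivation:
Round 1 (k=19): L=68 R=71
Round 2 (k=10): L=71 R=137
Round 3 (k=28): L=137 R=68
Round 4 (k=18): L=68 R=70
Round 5 (k=16): L=70 R=35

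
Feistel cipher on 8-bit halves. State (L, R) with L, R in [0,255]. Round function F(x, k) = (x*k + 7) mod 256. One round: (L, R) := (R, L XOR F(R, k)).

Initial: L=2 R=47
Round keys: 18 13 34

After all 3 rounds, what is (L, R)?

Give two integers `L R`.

Answer: 93 54

Derivation:
Round 1 (k=18): L=47 R=87
Round 2 (k=13): L=87 R=93
Round 3 (k=34): L=93 R=54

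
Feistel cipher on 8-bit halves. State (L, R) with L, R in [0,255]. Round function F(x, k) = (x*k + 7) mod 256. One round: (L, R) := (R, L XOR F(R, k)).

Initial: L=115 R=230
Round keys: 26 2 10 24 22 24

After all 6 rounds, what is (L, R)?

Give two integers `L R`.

Answer: 154 169

Derivation:
Round 1 (k=26): L=230 R=16
Round 2 (k=2): L=16 R=193
Round 3 (k=10): L=193 R=129
Round 4 (k=24): L=129 R=222
Round 5 (k=22): L=222 R=154
Round 6 (k=24): L=154 R=169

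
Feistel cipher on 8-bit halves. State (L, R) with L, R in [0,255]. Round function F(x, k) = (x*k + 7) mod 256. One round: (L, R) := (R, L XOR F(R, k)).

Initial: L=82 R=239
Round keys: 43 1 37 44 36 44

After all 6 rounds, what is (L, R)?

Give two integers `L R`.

Answer: 76 198

Derivation:
Round 1 (k=43): L=239 R=126
Round 2 (k=1): L=126 R=106
Round 3 (k=37): L=106 R=39
Round 4 (k=44): L=39 R=209
Round 5 (k=36): L=209 R=76
Round 6 (k=44): L=76 R=198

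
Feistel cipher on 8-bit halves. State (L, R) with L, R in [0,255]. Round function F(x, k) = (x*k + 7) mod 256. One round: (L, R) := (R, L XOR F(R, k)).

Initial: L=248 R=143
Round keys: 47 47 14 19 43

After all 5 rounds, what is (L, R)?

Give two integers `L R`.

Round 1 (k=47): L=143 R=176
Round 2 (k=47): L=176 R=216
Round 3 (k=14): L=216 R=103
Round 4 (k=19): L=103 R=116
Round 5 (k=43): L=116 R=228

Answer: 116 228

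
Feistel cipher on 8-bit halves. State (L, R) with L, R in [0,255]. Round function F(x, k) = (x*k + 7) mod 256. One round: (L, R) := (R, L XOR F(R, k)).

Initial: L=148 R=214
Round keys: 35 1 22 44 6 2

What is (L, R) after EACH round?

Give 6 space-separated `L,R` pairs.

Answer: 214,221 221,50 50,142 142,93 93,187 187,32

Derivation:
Round 1 (k=35): L=214 R=221
Round 2 (k=1): L=221 R=50
Round 3 (k=22): L=50 R=142
Round 4 (k=44): L=142 R=93
Round 5 (k=6): L=93 R=187
Round 6 (k=2): L=187 R=32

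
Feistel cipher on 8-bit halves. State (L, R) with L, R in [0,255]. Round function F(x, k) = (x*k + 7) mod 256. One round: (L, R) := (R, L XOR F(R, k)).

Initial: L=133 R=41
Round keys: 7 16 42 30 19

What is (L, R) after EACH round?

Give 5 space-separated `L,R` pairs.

Round 1 (k=7): L=41 R=163
Round 2 (k=16): L=163 R=30
Round 3 (k=42): L=30 R=80
Round 4 (k=30): L=80 R=121
Round 5 (k=19): L=121 R=82

Answer: 41,163 163,30 30,80 80,121 121,82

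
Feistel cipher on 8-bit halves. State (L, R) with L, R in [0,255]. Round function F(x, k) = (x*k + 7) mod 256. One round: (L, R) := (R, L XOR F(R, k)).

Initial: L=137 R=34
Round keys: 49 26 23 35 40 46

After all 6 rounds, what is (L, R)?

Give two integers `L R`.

Round 1 (k=49): L=34 R=0
Round 2 (k=26): L=0 R=37
Round 3 (k=23): L=37 R=90
Round 4 (k=35): L=90 R=112
Round 5 (k=40): L=112 R=221
Round 6 (k=46): L=221 R=205

Answer: 221 205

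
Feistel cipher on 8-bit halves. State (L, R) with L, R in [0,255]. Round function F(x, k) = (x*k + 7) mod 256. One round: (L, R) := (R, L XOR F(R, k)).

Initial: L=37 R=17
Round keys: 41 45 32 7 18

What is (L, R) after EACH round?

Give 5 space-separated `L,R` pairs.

Answer: 17,229 229,89 89,194 194,12 12,29

Derivation:
Round 1 (k=41): L=17 R=229
Round 2 (k=45): L=229 R=89
Round 3 (k=32): L=89 R=194
Round 4 (k=7): L=194 R=12
Round 5 (k=18): L=12 R=29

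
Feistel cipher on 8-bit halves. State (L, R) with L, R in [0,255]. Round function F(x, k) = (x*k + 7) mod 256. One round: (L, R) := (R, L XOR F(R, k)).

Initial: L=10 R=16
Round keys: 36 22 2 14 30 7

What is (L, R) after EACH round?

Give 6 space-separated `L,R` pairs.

Round 1 (k=36): L=16 R=77
Round 2 (k=22): L=77 R=181
Round 3 (k=2): L=181 R=60
Round 4 (k=14): L=60 R=250
Round 5 (k=30): L=250 R=111
Round 6 (k=7): L=111 R=234

Answer: 16,77 77,181 181,60 60,250 250,111 111,234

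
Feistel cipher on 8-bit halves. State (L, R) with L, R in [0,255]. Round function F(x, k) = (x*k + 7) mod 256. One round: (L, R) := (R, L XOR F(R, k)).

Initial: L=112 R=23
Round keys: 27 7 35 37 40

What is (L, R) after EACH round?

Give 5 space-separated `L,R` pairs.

Round 1 (k=27): L=23 R=4
Round 2 (k=7): L=4 R=52
Round 3 (k=35): L=52 R=39
Round 4 (k=37): L=39 R=158
Round 5 (k=40): L=158 R=144

Answer: 23,4 4,52 52,39 39,158 158,144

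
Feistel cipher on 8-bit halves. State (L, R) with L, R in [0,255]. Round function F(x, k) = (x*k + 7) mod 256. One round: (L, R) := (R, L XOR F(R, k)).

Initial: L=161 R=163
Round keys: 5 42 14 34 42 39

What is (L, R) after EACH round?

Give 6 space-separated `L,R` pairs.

Answer: 163,151 151,110 110,156 156,209 209,205 205,147

Derivation:
Round 1 (k=5): L=163 R=151
Round 2 (k=42): L=151 R=110
Round 3 (k=14): L=110 R=156
Round 4 (k=34): L=156 R=209
Round 5 (k=42): L=209 R=205
Round 6 (k=39): L=205 R=147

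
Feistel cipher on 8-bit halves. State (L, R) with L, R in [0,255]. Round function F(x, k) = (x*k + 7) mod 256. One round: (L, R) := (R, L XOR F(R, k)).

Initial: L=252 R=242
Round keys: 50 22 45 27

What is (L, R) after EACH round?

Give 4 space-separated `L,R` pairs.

Answer: 242,183 183,51 51,73 73,137

Derivation:
Round 1 (k=50): L=242 R=183
Round 2 (k=22): L=183 R=51
Round 3 (k=45): L=51 R=73
Round 4 (k=27): L=73 R=137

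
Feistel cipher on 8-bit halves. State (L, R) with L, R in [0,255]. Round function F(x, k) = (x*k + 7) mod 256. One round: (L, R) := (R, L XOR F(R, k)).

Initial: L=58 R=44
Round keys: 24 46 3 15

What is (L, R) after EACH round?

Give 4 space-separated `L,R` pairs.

Answer: 44,29 29,17 17,39 39,65

Derivation:
Round 1 (k=24): L=44 R=29
Round 2 (k=46): L=29 R=17
Round 3 (k=3): L=17 R=39
Round 4 (k=15): L=39 R=65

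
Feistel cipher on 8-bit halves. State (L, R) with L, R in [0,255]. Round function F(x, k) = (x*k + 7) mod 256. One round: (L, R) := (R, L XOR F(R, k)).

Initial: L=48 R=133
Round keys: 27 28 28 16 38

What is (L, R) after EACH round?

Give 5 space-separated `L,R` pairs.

Answer: 133,62 62,74 74,33 33,93 93,244

Derivation:
Round 1 (k=27): L=133 R=62
Round 2 (k=28): L=62 R=74
Round 3 (k=28): L=74 R=33
Round 4 (k=16): L=33 R=93
Round 5 (k=38): L=93 R=244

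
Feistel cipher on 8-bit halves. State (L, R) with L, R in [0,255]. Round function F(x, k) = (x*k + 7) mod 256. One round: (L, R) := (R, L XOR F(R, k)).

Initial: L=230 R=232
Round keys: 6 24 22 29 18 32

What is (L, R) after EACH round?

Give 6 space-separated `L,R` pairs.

Round 1 (k=6): L=232 R=145
Round 2 (k=24): L=145 R=119
Round 3 (k=22): L=119 R=208
Round 4 (k=29): L=208 R=224
Round 5 (k=18): L=224 R=23
Round 6 (k=32): L=23 R=7

Answer: 232,145 145,119 119,208 208,224 224,23 23,7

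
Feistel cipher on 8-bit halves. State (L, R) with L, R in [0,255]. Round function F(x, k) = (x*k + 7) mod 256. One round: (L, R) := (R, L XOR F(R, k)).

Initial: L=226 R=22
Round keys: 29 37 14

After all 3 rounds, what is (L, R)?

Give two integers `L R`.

Answer: 252 168

Derivation:
Round 1 (k=29): L=22 R=103
Round 2 (k=37): L=103 R=252
Round 3 (k=14): L=252 R=168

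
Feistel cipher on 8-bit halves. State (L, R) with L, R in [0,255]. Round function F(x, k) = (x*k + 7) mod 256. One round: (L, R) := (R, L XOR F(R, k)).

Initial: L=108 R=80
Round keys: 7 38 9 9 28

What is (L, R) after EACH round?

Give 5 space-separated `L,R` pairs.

Round 1 (k=7): L=80 R=91
Round 2 (k=38): L=91 R=217
Round 3 (k=9): L=217 R=243
Round 4 (k=9): L=243 R=75
Round 5 (k=28): L=75 R=200

Answer: 80,91 91,217 217,243 243,75 75,200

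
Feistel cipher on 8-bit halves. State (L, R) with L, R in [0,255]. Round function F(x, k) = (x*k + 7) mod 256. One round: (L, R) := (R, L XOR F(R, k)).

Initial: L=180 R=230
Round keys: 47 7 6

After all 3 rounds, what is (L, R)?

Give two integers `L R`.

Round 1 (k=47): L=230 R=245
Round 2 (k=7): L=245 R=92
Round 3 (k=6): L=92 R=218

Answer: 92 218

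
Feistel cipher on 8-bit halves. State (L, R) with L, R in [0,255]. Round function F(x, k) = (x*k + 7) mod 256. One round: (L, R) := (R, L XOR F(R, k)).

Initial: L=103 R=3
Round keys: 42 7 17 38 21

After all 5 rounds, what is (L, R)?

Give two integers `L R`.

Round 1 (k=42): L=3 R=226
Round 2 (k=7): L=226 R=54
Round 3 (k=17): L=54 R=127
Round 4 (k=38): L=127 R=215
Round 5 (k=21): L=215 R=213

Answer: 215 213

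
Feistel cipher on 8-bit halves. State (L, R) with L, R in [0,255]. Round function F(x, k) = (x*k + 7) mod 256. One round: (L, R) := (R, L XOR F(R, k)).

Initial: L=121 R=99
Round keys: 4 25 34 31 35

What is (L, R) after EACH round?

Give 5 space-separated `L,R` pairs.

Answer: 99,234 234,130 130,161 161,4 4,50

Derivation:
Round 1 (k=4): L=99 R=234
Round 2 (k=25): L=234 R=130
Round 3 (k=34): L=130 R=161
Round 4 (k=31): L=161 R=4
Round 5 (k=35): L=4 R=50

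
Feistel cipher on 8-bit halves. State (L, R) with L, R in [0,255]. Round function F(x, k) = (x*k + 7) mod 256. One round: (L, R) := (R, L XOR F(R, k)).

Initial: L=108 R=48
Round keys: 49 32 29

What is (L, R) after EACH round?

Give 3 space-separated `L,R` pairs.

Answer: 48,91 91,87 87,185

Derivation:
Round 1 (k=49): L=48 R=91
Round 2 (k=32): L=91 R=87
Round 3 (k=29): L=87 R=185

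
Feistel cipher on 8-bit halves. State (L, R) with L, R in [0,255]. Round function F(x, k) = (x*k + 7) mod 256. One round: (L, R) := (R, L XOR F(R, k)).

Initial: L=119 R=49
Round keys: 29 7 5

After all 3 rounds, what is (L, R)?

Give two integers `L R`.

Answer: 13 171

Derivation:
Round 1 (k=29): L=49 R=227
Round 2 (k=7): L=227 R=13
Round 3 (k=5): L=13 R=171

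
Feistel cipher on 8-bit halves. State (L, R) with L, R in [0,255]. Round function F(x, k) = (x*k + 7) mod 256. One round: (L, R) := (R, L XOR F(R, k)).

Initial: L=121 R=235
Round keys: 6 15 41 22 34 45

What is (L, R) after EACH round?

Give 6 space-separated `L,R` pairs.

Round 1 (k=6): L=235 R=240
Round 2 (k=15): L=240 R=252
Round 3 (k=41): L=252 R=147
Round 4 (k=22): L=147 R=85
Round 5 (k=34): L=85 R=194
Round 6 (k=45): L=194 R=116

Answer: 235,240 240,252 252,147 147,85 85,194 194,116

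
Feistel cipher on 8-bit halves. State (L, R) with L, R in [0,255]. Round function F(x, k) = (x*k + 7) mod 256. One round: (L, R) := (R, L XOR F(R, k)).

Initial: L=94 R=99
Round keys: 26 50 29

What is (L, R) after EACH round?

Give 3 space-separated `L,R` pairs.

Answer: 99,75 75,206 206,22

Derivation:
Round 1 (k=26): L=99 R=75
Round 2 (k=50): L=75 R=206
Round 3 (k=29): L=206 R=22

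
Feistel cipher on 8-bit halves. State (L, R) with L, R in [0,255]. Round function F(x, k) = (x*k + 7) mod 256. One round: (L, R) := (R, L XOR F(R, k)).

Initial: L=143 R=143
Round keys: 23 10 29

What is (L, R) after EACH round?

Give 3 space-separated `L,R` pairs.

Round 1 (k=23): L=143 R=111
Round 2 (k=10): L=111 R=210
Round 3 (k=29): L=210 R=190

Answer: 143,111 111,210 210,190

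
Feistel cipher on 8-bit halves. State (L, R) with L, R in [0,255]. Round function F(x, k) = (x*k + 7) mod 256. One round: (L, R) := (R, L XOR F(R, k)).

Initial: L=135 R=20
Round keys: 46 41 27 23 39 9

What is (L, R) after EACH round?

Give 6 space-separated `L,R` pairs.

Round 1 (k=46): L=20 R=24
Round 2 (k=41): L=24 R=203
Round 3 (k=27): L=203 R=104
Round 4 (k=23): L=104 R=148
Round 5 (k=39): L=148 R=251
Round 6 (k=9): L=251 R=78

Answer: 20,24 24,203 203,104 104,148 148,251 251,78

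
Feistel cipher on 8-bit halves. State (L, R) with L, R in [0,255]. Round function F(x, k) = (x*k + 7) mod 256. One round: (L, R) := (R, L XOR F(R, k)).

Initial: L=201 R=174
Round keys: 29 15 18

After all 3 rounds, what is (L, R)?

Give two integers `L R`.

Round 1 (k=29): L=174 R=116
Round 2 (k=15): L=116 R=125
Round 3 (k=18): L=125 R=165

Answer: 125 165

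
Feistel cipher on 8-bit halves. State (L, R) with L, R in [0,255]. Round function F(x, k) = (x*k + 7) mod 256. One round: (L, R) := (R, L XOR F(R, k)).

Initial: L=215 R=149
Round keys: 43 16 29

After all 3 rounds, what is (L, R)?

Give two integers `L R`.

Answer: 2 152

Derivation:
Round 1 (k=43): L=149 R=217
Round 2 (k=16): L=217 R=2
Round 3 (k=29): L=2 R=152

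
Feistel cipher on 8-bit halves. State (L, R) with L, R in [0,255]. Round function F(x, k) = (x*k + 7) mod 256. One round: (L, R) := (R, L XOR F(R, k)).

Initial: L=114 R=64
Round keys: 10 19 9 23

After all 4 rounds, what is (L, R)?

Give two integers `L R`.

Round 1 (k=10): L=64 R=245
Round 2 (k=19): L=245 R=118
Round 3 (k=9): L=118 R=216
Round 4 (k=23): L=216 R=25

Answer: 216 25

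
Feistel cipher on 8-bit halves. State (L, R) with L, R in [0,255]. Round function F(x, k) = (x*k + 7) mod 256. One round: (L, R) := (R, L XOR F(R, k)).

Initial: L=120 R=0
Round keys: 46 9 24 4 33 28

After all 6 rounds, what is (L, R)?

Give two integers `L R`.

Round 1 (k=46): L=0 R=127
Round 2 (k=9): L=127 R=126
Round 3 (k=24): L=126 R=168
Round 4 (k=4): L=168 R=217
Round 5 (k=33): L=217 R=168
Round 6 (k=28): L=168 R=190

Answer: 168 190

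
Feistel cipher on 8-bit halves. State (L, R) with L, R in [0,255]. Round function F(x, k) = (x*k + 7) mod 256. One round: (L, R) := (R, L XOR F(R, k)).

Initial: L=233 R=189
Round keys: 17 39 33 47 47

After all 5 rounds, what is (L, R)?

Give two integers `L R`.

Answer: 131 255

Derivation:
Round 1 (k=17): L=189 R=125
Round 2 (k=39): L=125 R=175
Round 3 (k=33): L=175 R=235
Round 4 (k=47): L=235 R=131
Round 5 (k=47): L=131 R=255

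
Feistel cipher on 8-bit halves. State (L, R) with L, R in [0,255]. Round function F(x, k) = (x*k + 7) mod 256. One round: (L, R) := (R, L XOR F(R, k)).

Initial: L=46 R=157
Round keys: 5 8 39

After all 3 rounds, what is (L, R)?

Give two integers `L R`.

Answer: 42 91

Derivation:
Round 1 (k=5): L=157 R=54
Round 2 (k=8): L=54 R=42
Round 3 (k=39): L=42 R=91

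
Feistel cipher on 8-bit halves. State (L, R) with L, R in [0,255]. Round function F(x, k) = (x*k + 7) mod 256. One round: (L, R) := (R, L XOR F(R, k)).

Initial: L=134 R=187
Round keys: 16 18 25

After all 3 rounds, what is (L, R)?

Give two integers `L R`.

Round 1 (k=16): L=187 R=49
Round 2 (k=18): L=49 R=194
Round 3 (k=25): L=194 R=200

Answer: 194 200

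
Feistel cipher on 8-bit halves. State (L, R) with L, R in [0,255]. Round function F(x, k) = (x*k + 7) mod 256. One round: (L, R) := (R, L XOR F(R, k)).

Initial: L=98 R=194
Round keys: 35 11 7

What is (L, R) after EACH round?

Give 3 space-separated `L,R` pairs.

Answer: 194,239 239,142 142,6

Derivation:
Round 1 (k=35): L=194 R=239
Round 2 (k=11): L=239 R=142
Round 3 (k=7): L=142 R=6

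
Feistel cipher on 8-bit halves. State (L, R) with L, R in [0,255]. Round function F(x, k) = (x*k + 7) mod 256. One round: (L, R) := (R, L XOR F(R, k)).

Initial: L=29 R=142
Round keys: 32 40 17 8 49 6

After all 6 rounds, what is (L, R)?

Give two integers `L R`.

Answer: 159 15

Derivation:
Round 1 (k=32): L=142 R=218
Round 2 (k=40): L=218 R=153
Round 3 (k=17): L=153 R=234
Round 4 (k=8): L=234 R=206
Round 5 (k=49): L=206 R=159
Round 6 (k=6): L=159 R=15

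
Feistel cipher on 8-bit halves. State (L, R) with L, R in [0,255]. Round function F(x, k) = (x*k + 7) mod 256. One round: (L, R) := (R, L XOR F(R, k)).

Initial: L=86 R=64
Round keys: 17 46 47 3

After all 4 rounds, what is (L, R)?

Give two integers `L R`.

Answer: 179 117

Derivation:
Round 1 (k=17): L=64 R=17
Round 2 (k=46): L=17 R=85
Round 3 (k=47): L=85 R=179
Round 4 (k=3): L=179 R=117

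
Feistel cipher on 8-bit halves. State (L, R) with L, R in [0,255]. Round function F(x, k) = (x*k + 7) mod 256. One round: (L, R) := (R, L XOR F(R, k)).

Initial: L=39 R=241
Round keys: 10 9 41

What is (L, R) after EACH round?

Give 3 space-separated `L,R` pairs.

Answer: 241,86 86,252 252,53

Derivation:
Round 1 (k=10): L=241 R=86
Round 2 (k=9): L=86 R=252
Round 3 (k=41): L=252 R=53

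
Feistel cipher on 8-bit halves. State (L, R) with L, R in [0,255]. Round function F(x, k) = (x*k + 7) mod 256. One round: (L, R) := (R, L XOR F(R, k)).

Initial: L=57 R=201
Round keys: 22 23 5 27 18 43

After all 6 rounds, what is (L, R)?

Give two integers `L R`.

Round 1 (k=22): L=201 R=116
Round 2 (k=23): L=116 R=186
Round 3 (k=5): L=186 R=221
Round 4 (k=27): L=221 R=236
Round 5 (k=18): L=236 R=66
Round 6 (k=43): L=66 R=241

Answer: 66 241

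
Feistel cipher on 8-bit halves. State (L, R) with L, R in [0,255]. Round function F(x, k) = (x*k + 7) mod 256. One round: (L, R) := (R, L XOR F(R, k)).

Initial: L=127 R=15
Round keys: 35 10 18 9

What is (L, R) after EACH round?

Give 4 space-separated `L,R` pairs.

Answer: 15,107 107,58 58,112 112,205

Derivation:
Round 1 (k=35): L=15 R=107
Round 2 (k=10): L=107 R=58
Round 3 (k=18): L=58 R=112
Round 4 (k=9): L=112 R=205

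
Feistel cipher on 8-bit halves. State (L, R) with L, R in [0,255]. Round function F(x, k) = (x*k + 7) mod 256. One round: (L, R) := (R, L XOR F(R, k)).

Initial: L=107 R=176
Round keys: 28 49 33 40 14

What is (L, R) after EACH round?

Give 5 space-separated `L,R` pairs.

Answer: 176,44 44,195 195,6 6,52 52,217

Derivation:
Round 1 (k=28): L=176 R=44
Round 2 (k=49): L=44 R=195
Round 3 (k=33): L=195 R=6
Round 4 (k=40): L=6 R=52
Round 5 (k=14): L=52 R=217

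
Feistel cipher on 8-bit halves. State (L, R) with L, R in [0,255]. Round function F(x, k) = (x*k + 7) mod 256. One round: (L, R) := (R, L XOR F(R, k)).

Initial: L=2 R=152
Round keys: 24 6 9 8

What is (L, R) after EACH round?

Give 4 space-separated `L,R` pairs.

Round 1 (k=24): L=152 R=69
Round 2 (k=6): L=69 R=61
Round 3 (k=9): L=61 R=105
Round 4 (k=8): L=105 R=114

Answer: 152,69 69,61 61,105 105,114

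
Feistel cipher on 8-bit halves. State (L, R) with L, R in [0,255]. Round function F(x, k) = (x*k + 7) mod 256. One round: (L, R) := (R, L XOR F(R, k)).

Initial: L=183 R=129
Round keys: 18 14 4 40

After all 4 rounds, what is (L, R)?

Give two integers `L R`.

Round 1 (k=18): L=129 R=174
Round 2 (k=14): L=174 R=10
Round 3 (k=4): L=10 R=129
Round 4 (k=40): L=129 R=37

Answer: 129 37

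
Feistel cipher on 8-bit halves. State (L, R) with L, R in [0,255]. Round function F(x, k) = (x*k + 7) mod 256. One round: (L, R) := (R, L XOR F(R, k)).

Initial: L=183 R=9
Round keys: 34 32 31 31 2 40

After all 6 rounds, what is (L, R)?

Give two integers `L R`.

Round 1 (k=34): L=9 R=142
Round 2 (k=32): L=142 R=206
Round 3 (k=31): L=206 R=119
Round 4 (k=31): L=119 R=190
Round 5 (k=2): L=190 R=244
Round 6 (k=40): L=244 R=153

Answer: 244 153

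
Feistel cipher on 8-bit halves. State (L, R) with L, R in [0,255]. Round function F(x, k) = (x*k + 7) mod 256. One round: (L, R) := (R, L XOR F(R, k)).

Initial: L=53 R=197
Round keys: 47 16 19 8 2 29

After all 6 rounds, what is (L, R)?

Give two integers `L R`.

Answer: 235 195

Derivation:
Round 1 (k=47): L=197 R=7
Round 2 (k=16): L=7 R=178
Round 3 (k=19): L=178 R=58
Round 4 (k=8): L=58 R=101
Round 5 (k=2): L=101 R=235
Round 6 (k=29): L=235 R=195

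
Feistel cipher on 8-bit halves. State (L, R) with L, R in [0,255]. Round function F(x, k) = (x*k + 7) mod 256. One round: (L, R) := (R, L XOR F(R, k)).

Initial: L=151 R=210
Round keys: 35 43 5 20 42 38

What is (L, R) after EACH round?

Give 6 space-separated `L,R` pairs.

Round 1 (k=35): L=210 R=42
Round 2 (k=43): L=42 R=199
Round 3 (k=5): L=199 R=192
Round 4 (k=20): L=192 R=192
Round 5 (k=42): L=192 R=71
Round 6 (k=38): L=71 R=81

Answer: 210,42 42,199 199,192 192,192 192,71 71,81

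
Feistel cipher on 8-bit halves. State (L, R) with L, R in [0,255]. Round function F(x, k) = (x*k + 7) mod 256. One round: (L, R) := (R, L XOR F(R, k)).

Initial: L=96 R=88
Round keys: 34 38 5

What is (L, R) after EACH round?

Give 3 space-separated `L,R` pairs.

Answer: 88,215 215,169 169,131

Derivation:
Round 1 (k=34): L=88 R=215
Round 2 (k=38): L=215 R=169
Round 3 (k=5): L=169 R=131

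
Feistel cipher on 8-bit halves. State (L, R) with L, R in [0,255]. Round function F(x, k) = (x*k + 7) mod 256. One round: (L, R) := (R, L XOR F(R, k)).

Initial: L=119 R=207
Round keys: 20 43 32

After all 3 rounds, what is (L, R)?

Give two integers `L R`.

Answer: 188 195

Derivation:
Round 1 (k=20): L=207 R=68
Round 2 (k=43): L=68 R=188
Round 3 (k=32): L=188 R=195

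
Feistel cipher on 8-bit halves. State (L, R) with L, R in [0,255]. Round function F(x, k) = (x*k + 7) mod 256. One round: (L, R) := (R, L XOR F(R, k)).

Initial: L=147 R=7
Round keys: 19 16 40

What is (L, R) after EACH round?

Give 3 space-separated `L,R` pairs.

Answer: 7,31 31,240 240,152

Derivation:
Round 1 (k=19): L=7 R=31
Round 2 (k=16): L=31 R=240
Round 3 (k=40): L=240 R=152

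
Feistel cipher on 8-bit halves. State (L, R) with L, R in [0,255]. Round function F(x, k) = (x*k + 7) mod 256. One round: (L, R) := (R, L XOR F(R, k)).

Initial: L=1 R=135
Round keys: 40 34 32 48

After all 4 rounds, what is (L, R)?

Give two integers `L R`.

Round 1 (k=40): L=135 R=30
Round 2 (k=34): L=30 R=132
Round 3 (k=32): L=132 R=153
Round 4 (k=48): L=153 R=51

Answer: 153 51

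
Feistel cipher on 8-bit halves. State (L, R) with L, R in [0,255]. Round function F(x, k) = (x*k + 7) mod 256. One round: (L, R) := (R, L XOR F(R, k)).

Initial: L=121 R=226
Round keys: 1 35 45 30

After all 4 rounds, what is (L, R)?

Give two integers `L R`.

Round 1 (k=1): L=226 R=144
Round 2 (k=35): L=144 R=85
Round 3 (k=45): L=85 R=104
Round 4 (k=30): L=104 R=98

Answer: 104 98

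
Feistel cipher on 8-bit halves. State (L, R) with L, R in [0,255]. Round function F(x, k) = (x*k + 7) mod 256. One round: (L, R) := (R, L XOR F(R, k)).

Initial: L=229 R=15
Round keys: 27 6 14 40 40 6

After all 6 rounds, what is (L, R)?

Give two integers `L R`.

Round 1 (k=27): L=15 R=121
Round 2 (k=6): L=121 R=210
Round 3 (k=14): L=210 R=250
Round 4 (k=40): L=250 R=197
Round 5 (k=40): L=197 R=53
Round 6 (k=6): L=53 R=128

Answer: 53 128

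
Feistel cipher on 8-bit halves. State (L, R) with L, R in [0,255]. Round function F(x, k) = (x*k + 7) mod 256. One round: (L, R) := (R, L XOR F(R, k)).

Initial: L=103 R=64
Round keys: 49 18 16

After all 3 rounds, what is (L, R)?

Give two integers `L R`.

Answer: 7 87

Derivation:
Round 1 (k=49): L=64 R=32
Round 2 (k=18): L=32 R=7
Round 3 (k=16): L=7 R=87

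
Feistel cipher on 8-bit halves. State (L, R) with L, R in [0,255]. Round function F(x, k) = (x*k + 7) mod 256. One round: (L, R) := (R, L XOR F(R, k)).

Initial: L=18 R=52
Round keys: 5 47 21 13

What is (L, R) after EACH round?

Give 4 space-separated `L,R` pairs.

Round 1 (k=5): L=52 R=25
Round 2 (k=47): L=25 R=170
Round 3 (k=21): L=170 R=224
Round 4 (k=13): L=224 R=205

Answer: 52,25 25,170 170,224 224,205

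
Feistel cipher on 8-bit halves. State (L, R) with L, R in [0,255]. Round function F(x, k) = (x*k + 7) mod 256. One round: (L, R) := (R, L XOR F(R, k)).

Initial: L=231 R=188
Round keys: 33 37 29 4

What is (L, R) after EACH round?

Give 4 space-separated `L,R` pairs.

Answer: 188,164 164,7 7,118 118,216

Derivation:
Round 1 (k=33): L=188 R=164
Round 2 (k=37): L=164 R=7
Round 3 (k=29): L=7 R=118
Round 4 (k=4): L=118 R=216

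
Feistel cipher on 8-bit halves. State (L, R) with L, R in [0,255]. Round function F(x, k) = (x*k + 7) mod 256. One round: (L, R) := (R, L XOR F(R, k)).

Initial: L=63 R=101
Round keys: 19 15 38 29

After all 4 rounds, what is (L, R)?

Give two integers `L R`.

Answer: 112 12

Derivation:
Round 1 (k=19): L=101 R=185
Round 2 (k=15): L=185 R=187
Round 3 (k=38): L=187 R=112
Round 4 (k=29): L=112 R=12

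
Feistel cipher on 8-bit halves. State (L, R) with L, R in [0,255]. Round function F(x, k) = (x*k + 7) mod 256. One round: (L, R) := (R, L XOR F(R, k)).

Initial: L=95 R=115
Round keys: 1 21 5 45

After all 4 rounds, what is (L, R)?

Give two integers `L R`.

Round 1 (k=1): L=115 R=37
Round 2 (k=21): L=37 R=99
Round 3 (k=5): L=99 R=211
Round 4 (k=45): L=211 R=125

Answer: 211 125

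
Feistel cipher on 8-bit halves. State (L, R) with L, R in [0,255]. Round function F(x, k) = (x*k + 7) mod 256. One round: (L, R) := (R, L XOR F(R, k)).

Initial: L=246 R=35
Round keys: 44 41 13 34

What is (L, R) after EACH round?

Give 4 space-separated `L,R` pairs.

Round 1 (k=44): L=35 R=253
Round 2 (k=41): L=253 R=175
Round 3 (k=13): L=175 R=23
Round 4 (k=34): L=23 R=186

Answer: 35,253 253,175 175,23 23,186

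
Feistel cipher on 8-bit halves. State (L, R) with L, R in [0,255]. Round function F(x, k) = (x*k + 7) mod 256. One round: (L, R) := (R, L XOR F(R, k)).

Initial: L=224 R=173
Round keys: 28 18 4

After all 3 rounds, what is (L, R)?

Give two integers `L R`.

Round 1 (k=28): L=173 R=19
Round 2 (k=18): L=19 R=240
Round 3 (k=4): L=240 R=212

Answer: 240 212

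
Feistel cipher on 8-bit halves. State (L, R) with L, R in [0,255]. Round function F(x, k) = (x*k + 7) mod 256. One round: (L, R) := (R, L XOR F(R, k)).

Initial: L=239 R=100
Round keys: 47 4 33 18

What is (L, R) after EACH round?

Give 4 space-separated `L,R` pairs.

Round 1 (k=47): L=100 R=140
Round 2 (k=4): L=140 R=83
Round 3 (k=33): L=83 R=54
Round 4 (k=18): L=54 R=128

Answer: 100,140 140,83 83,54 54,128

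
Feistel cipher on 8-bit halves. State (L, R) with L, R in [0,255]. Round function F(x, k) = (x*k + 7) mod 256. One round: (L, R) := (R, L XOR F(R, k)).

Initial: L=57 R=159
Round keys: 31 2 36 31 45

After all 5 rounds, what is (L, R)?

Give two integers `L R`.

Answer: 175 36

Derivation:
Round 1 (k=31): L=159 R=113
Round 2 (k=2): L=113 R=118
Round 3 (k=36): L=118 R=238
Round 4 (k=31): L=238 R=175
Round 5 (k=45): L=175 R=36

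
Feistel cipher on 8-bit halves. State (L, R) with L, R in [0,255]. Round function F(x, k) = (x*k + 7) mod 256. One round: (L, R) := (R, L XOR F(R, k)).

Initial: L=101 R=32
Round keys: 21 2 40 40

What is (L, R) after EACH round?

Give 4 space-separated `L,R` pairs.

Round 1 (k=21): L=32 R=194
Round 2 (k=2): L=194 R=171
Round 3 (k=40): L=171 R=125
Round 4 (k=40): L=125 R=36

Answer: 32,194 194,171 171,125 125,36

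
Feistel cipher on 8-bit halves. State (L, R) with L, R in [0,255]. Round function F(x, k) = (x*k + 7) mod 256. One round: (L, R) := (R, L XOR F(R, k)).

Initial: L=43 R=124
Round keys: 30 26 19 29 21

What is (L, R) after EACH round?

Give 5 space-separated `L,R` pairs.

Answer: 124,164 164,211 211,20 20,152 152,107

Derivation:
Round 1 (k=30): L=124 R=164
Round 2 (k=26): L=164 R=211
Round 3 (k=19): L=211 R=20
Round 4 (k=29): L=20 R=152
Round 5 (k=21): L=152 R=107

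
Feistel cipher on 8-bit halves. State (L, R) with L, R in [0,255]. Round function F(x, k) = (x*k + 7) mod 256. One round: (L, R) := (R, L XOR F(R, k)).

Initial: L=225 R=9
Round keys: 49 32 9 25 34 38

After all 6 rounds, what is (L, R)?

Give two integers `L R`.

Answer: 181 32

Derivation:
Round 1 (k=49): L=9 R=33
Round 2 (k=32): L=33 R=46
Round 3 (k=9): L=46 R=132
Round 4 (k=25): L=132 R=197
Round 5 (k=34): L=197 R=181
Round 6 (k=38): L=181 R=32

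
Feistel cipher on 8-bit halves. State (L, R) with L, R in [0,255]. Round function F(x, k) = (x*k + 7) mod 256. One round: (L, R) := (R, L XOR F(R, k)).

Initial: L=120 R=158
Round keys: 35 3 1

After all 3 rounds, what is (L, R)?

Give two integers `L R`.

Answer: 12 202

Derivation:
Round 1 (k=35): L=158 R=217
Round 2 (k=3): L=217 R=12
Round 3 (k=1): L=12 R=202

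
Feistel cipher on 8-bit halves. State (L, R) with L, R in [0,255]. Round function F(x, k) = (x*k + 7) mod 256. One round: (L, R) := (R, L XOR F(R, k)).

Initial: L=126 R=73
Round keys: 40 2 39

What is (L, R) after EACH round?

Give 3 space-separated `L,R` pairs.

Answer: 73,17 17,96 96,182

Derivation:
Round 1 (k=40): L=73 R=17
Round 2 (k=2): L=17 R=96
Round 3 (k=39): L=96 R=182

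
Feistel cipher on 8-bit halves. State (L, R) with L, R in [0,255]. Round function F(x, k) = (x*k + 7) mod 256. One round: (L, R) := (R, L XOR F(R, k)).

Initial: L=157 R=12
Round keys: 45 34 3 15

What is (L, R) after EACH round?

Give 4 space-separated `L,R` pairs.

Answer: 12,190 190,79 79,74 74,18

Derivation:
Round 1 (k=45): L=12 R=190
Round 2 (k=34): L=190 R=79
Round 3 (k=3): L=79 R=74
Round 4 (k=15): L=74 R=18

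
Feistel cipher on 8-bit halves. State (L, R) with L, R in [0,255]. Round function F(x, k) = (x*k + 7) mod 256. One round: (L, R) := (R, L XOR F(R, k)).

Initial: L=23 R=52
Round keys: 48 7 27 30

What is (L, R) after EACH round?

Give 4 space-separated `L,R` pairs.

Answer: 52,208 208,131 131,8 8,116

Derivation:
Round 1 (k=48): L=52 R=208
Round 2 (k=7): L=208 R=131
Round 3 (k=27): L=131 R=8
Round 4 (k=30): L=8 R=116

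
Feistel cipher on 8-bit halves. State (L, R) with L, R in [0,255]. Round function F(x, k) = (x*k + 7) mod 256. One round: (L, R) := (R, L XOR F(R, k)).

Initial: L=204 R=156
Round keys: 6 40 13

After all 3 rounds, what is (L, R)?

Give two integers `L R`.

Answer: 227 237

Derivation:
Round 1 (k=6): L=156 R=99
Round 2 (k=40): L=99 R=227
Round 3 (k=13): L=227 R=237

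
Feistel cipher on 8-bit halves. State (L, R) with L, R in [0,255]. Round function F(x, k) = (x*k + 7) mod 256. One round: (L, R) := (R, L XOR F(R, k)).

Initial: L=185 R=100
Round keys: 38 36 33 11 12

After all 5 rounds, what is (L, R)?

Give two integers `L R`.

Round 1 (k=38): L=100 R=102
Round 2 (k=36): L=102 R=59
Round 3 (k=33): L=59 R=196
Round 4 (k=11): L=196 R=72
Round 5 (k=12): L=72 R=163

Answer: 72 163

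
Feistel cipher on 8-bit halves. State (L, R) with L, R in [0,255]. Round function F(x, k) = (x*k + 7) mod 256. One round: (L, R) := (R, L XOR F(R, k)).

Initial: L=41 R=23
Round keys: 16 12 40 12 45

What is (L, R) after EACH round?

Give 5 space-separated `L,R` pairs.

Round 1 (k=16): L=23 R=94
Round 2 (k=12): L=94 R=120
Round 3 (k=40): L=120 R=153
Round 4 (k=12): L=153 R=75
Round 5 (k=45): L=75 R=175

Answer: 23,94 94,120 120,153 153,75 75,175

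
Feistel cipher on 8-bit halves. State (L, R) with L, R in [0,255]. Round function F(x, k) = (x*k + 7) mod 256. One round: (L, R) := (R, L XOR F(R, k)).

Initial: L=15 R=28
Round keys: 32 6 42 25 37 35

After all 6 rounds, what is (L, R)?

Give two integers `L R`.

Round 1 (k=32): L=28 R=136
Round 2 (k=6): L=136 R=43
Round 3 (k=42): L=43 R=157
Round 4 (k=25): L=157 R=119
Round 5 (k=37): L=119 R=167
Round 6 (k=35): L=167 R=171

Answer: 167 171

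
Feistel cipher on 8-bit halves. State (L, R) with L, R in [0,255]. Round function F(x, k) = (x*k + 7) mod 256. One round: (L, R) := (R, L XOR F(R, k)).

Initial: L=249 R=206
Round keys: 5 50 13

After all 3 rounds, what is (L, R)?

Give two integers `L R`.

Round 1 (k=5): L=206 R=244
Round 2 (k=50): L=244 R=97
Round 3 (k=13): L=97 R=0

Answer: 97 0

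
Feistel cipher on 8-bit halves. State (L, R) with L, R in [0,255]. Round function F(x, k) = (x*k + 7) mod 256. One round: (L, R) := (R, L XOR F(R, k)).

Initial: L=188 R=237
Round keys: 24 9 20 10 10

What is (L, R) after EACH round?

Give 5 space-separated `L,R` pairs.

Answer: 237,131 131,79 79,176 176,168 168,39

Derivation:
Round 1 (k=24): L=237 R=131
Round 2 (k=9): L=131 R=79
Round 3 (k=20): L=79 R=176
Round 4 (k=10): L=176 R=168
Round 5 (k=10): L=168 R=39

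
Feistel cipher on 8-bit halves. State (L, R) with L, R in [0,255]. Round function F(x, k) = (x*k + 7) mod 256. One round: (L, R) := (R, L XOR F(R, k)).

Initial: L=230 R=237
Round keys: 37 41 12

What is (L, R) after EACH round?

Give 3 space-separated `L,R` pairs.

Answer: 237,174 174,8 8,201

Derivation:
Round 1 (k=37): L=237 R=174
Round 2 (k=41): L=174 R=8
Round 3 (k=12): L=8 R=201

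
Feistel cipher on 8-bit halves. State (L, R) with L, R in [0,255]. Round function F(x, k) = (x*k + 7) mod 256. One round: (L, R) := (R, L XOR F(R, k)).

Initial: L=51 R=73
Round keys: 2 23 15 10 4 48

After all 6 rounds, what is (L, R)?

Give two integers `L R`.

Answer: 114 66

Derivation:
Round 1 (k=2): L=73 R=170
Round 2 (k=23): L=170 R=4
Round 3 (k=15): L=4 R=233
Round 4 (k=10): L=233 R=37
Round 5 (k=4): L=37 R=114
Round 6 (k=48): L=114 R=66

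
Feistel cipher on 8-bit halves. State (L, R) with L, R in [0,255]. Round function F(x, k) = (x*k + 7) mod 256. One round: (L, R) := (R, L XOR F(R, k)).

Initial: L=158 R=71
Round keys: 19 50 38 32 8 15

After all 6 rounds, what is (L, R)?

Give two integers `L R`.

Round 1 (k=19): L=71 R=210
Round 2 (k=50): L=210 R=76
Round 3 (k=38): L=76 R=157
Round 4 (k=32): L=157 R=235
Round 5 (k=8): L=235 R=194
Round 6 (k=15): L=194 R=142

Answer: 194 142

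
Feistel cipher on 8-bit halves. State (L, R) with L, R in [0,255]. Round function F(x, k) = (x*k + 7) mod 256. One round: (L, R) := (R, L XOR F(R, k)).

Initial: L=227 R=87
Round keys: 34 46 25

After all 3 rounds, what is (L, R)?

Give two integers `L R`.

Answer: 108 229

Derivation:
Round 1 (k=34): L=87 R=118
Round 2 (k=46): L=118 R=108
Round 3 (k=25): L=108 R=229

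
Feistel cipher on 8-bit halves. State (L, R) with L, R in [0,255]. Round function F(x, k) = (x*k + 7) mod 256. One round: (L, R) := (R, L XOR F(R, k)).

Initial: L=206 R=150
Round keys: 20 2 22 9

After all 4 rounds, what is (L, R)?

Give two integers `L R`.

Answer: 128 248

Derivation:
Round 1 (k=20): L=150 R=113
Round 2 (k=2): L=113 R=127
Round 3 (k=22): L=127 R=128
Round 4 (k=9): L=128 R=248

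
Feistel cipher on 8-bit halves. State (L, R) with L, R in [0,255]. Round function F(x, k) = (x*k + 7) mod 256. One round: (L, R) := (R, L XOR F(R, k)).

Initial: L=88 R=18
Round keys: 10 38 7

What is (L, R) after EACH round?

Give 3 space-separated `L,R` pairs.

Answer: 18,227 227,171 171,87

Derivation:
Round 1 (k=10): L=18 R=227
Round 2 (k=38): L=227 R=171
Round 3 (k=7): L=171 R=87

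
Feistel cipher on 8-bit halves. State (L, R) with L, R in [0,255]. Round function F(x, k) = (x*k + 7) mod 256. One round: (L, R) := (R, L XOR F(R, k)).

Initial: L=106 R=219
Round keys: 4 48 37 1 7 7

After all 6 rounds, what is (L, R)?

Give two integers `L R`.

Answer: 120 226

Derivation:
Round 1 (k=4): L=219 R=25
Round 2 (k=48): L=25 R=108
Round 3 (k=37): L=108 R=186
Round 4 (k=1): L=186 R=173
Round 5 (k=7): L=173 R=120
Round 6 (k=7): L=120 R=226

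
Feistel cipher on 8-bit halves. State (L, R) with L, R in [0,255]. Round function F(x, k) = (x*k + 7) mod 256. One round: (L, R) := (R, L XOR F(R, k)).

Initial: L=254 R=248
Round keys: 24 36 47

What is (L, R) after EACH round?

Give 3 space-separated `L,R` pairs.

Answer: 248,185 185,243 243,29

Derivation:
Round 1 (k=24): L=248 R=185
Round 2 (k=36): L=185 R=243
Round 3 (k=47): L=243 R=29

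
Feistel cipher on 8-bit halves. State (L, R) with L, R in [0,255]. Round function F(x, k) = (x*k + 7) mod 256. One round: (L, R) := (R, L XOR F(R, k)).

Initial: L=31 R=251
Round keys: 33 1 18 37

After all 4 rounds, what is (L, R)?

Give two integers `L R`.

Answer: 136 208

Derivation:
Round 1 (k=33): L=251 R=125
Round 2 (k=1): L=125 R=127
Round 3 (k=18): L=127 R=136
Round 4 (k=37): L=136 R=208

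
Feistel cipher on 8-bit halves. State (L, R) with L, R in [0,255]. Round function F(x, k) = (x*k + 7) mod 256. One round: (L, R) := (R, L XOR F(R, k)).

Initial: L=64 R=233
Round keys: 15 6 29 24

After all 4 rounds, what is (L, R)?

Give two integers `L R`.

Round 1 (k=15): L=233 R=238
Round 2 (k=6): L=238 R=114
Round 3 (k=29): L=114 R=31
Round 4 (k=24): L=31 R=157

Answer: 31 157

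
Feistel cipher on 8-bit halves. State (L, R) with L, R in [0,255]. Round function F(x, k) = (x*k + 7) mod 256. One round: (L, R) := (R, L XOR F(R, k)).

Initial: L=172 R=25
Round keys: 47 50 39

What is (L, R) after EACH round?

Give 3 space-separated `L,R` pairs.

Round 1 (k=47): L=25 R=50
Round 2 (k=50): L=50 R=210
Round 3 (k=39): L=210 R=55

Answer: 25,50 50,210 210,55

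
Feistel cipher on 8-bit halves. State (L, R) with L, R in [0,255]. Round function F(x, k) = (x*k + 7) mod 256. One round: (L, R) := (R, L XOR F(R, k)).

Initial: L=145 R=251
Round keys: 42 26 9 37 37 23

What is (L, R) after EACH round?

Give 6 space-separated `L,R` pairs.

Answer: 251,164 164,84 84,95 95,150 150,234 234,155

Derivation:
Round 1 (k=42): L=251 R=164
Round 2 (k=26): L=164 R=84
Round 3 (k=9): L=84 R=95
Round 4 (k=37): L=95 R=150
Round 5 (k=37): L=150 R=234
Round 6 (k=23): L=234 R=155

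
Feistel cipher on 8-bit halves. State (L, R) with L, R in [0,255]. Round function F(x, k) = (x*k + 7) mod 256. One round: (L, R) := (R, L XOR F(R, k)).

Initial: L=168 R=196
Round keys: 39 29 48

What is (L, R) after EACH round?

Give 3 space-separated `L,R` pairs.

Answer: 196,75 75,66 66,44

Derivation:
Round 1 (k=39): L=196 R=75
Round 2 (k=29): L=75 R=66
Round 3 (k=48): L=66 R=44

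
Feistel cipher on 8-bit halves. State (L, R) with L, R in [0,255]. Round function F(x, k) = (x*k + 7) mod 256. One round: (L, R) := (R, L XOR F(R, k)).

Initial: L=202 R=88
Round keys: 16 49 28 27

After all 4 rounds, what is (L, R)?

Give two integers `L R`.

Round 1 (k=16): L=88 R=77
Round 2 (k=49): L=77 R=156
Round 3 (k=28): L=156 R=90
Round 4 (k=27): L=90 R=25

Answer: 90 25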